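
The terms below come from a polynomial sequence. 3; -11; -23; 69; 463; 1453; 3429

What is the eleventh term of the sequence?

First differences: -14, -12, 92, 394, 990, 1976
Second differences: 2, 104, 302, 596, 986
Third differences: 102, 198, 294, 390
Fourth differences: 96, 96, 96
Fourth differences constant at 96.
390 + 96 = 486;  986 + 486 = 1472;  1976 + 1472 = 3448;  3429 + 3448 = 6877
486 + 96 = 582;  1472 + 582 = 2054;  3448 + 2054 = 5502;  6877 + 5502 = 12379
582 + 96 = 678;  2054 + 678 = 2732;  5502 + 2732 = 8234;  12379 + 8234 = 20613
678 + 96 = 774;  2732 + 774 = 3506;  8234 + 3506 = 11740;  20613 + 11740 = 32353

32353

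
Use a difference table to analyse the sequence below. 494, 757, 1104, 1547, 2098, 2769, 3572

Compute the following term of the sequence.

4519

263  347  443  551  671  803
84  96  108  120  132
12  12  12  12
Constant third difference = 12, so extend:
132 + 12 = 144;  803 + 144 = 947;  3572 + 947 = 4519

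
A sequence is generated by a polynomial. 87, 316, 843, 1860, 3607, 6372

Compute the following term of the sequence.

D1: 229, 527, 1017, 1747, 2765
D2: 298, 490, 730, 1018
D3: 192, 240, 288
D4: 48, 48
Fourth differences constant at 48.
288 + 48 = 336;  1018 + 336 = 1354;  2765 + 1354 = 4119;  6372 + 4119 = 10491

10491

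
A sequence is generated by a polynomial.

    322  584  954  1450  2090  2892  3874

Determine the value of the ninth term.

Δ: 262, 370, 496, 640, 802, 982
Δ²: 108, 126, 144, 162, 180
Δ³: 18, 18, 18, 18
The third differences are constant (18).
180 + 18 = 198;  982 + 198 = 1180;  3874 + 1180 = 5054
198 + 18 = 216;  1180 + 216 = 1396;  5054 + 1396 = 6450

6450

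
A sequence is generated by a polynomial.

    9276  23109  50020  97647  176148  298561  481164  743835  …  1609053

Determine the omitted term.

Using the first 8 terms:
Δ: 13833  26911  47627  78501  122413  182603  262671
Δ²: 13078  20716  30874  43912  60190  80068
Δ³: 7638  10158  13038  16278  19878
Δ⁴: 2520  2880  3240  3600
Δ⁵: 360  360  360
Constant fifth difference = 360.
Extend forward: 3600 + 360 = 3960;  19878 + 3960 = 23838;  80068 + 23838 = 103906;  262671 + 103906 = 366577;  743835 + 366577 = 1110412

1110412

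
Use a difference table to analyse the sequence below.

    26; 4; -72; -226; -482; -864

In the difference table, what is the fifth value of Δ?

-382

D1: -22, -76, -154, -256, -382
D2: -54, -78, -102, -126
D3: -24, -24, -24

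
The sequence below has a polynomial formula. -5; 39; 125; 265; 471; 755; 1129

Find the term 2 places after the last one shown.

Δ: 44 , 86 , 140 , 206 , 284 , 374
Δ²: 42 , 54 , 66 , 78 , 90
Δ³: 12 , 12 , 12 , 12
Third differences constant at 12.
90 + 12 = 102;  374 + 102 = 476;  1129 + 476 = 1605
102 + 12 = 114;  476 + 114 = 590;  1605 + 590 = 2195

2195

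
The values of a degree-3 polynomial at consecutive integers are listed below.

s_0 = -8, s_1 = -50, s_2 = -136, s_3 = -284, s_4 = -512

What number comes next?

-838

First differences: -42  -86  -148  -228
Second differences: -44  -62  -80
Third differences: -18  -18
Third differences constant at -18.
-80 − 18 = -98;  -228 − 98 = -326;  -512 − 326 = -838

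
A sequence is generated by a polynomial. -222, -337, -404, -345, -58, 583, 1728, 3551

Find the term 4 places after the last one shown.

21943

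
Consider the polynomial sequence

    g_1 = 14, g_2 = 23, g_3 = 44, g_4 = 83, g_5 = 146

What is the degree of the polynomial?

3

9, 21, 39, 63
12, 18, 24
6, 6
The third differences are constant, so the polynomial has degree 3.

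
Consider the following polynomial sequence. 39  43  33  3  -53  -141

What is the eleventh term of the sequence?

Δ: 4  -10  -30  -56  -88
Δ²: -14  -20  -26  -32
Δ³: -6  -6  -6
The third differences are constant (-6).
-32 − 6 = -38;  -88 − 38 = -126;  -141 − 126 = -267
-38 − 6 = -44;  -126 − 44 = -170;  -267 − 170 = -437
-44 − 6 = -50;  -170 − 50 = -220;  -437 − 220 = -657
-50 − 6 = -56;  -220 − 56 = -276;  -657 − 276 = -933
-56 − 6 = -62;  -276 − 62 = -338;  -933 − 338 = -1271

-1271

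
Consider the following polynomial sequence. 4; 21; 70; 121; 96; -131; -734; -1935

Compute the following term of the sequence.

-4004

D1: 17, 49, 51, -25, -227, -603, -1201
D2: 32, 2, -76, -202, -376, -598
D3: -30, -78, -126, -174, -222
D4: -48, -48, -48, -48
Fourth differences constant at -48.
-222 − 48 = -270;  -598 − 270 = -868;  -1201 − 868 = -2069;  -1935 − 2069 = -4004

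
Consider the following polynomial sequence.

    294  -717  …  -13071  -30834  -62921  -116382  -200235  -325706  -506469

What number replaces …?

-4310

Using the last 7 terms:
-17763  -32087  -53461  -83853  -125471  -180763
-14324  -21374  -30392  -41618  -55292
-7050  -9018  -11226  -13674
-1968  -2208  -2448
-240  -240
Constant fifth difference = -240.
Extend backward: -1968 + 240 = -1728;  -7050 + 1728 = -5322;  -14324 + 5322 = -9002;  -17763 + 9002 = -8761;  -13071 + 8761 = -4310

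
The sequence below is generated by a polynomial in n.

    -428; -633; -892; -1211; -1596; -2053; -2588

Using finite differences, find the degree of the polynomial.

3

First differences: -205, -259, -319, -385, -457, -535
Second differences: -54, -60, -66, -72, -78
Third differences: -6, -6, -6, -6
The third differences are constant, so the polynomial has degree 3.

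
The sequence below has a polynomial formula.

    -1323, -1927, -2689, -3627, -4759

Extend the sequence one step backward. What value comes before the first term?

-859

D1: -604, -762, -938, -1132
D2: -158, -176, -194
D3: -18, -18
The third differences are constant at -18.
Work back: -158 + 18 = -140;  -604 + 140 = -464;  -1323 + 464 = -859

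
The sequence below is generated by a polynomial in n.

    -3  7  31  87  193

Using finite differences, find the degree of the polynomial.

3

Δ: 10, 24, 56, 106
Δ²: 14, 32, 50
Δ³: 18, 18
The third differences are constant, so the polynomial has degree 3.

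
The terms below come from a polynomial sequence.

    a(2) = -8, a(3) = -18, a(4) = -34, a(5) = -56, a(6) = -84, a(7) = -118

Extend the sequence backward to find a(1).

-4

-10, -16, -22, -28, -34
-6, -6, -6, -6
The second differences are constant at -6.
Work back: -10 + 6 = -4;  -8 + 4 = -4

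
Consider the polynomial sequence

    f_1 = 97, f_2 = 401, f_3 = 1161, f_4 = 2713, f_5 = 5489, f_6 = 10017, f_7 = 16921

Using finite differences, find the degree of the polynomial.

4

304, 760, 1552, 2776, 4528, 6904
456, 792, 1224, 1752, 2376
336, 432, 528, 624
96, 96, 96
The fourth differences are constant, so the polynomial has degree 4.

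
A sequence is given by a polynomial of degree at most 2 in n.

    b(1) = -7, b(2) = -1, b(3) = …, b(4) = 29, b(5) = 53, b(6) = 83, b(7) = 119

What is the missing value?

11

Using the last 4 terms:
Δ: 24  30  36
Δ²: 6  6
Constant second difference = 6.
Extend backward: 24 − 6 = 18;  29 − 18 = 11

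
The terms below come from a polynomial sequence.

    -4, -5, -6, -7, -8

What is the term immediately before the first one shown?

D1: -1  -1  -1  -1
The first differences are constant at -1.
Work back: -4 + 1 = -3

-3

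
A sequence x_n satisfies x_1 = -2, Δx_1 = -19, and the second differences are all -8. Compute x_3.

-48

Build the table forward from the leading diagonal:
D2: -8, -8, -8
D1: -19, -27, -35
x: -2, -21, -48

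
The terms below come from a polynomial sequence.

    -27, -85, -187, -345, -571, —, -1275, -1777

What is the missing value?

Using the first 5 terms:
-58  -102  -158  -226
-44  -56  -68
-12  -12
Constant third difference = -12.
Extend forward: -68 − 12 = -80;  -226 − 80 = -306;  -571 − 306 = -877

-877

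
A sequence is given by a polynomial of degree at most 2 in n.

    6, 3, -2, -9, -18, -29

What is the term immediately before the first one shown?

D1: -3  -5  -7  -9  -11
D2: -2  -2  -2  -2
The second differences are constant at -2.
Work back: -3 + 2 = -1;  6 + 1 = 7

7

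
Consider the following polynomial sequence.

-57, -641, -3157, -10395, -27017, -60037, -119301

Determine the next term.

-217967

First differences: -584 , -2516 , -7238 , -16622 , -33020 , -59264
Second differences: -1932 , -4722 , -9384 , -16398 , -26244
Third differences: -2790 , -4662 , -7014 , -9846
Fourth differences: -1872 , -2352 , -2832
Fifth differences: -480 , -480
Fifth differences constant at -480.
-2832 − 480 = -3312;  -9846 − 3312 = -13158;  -26244 − 13158 = -39402;  -59264 − 39402 = -98666;  -119301 − 98666 = -217967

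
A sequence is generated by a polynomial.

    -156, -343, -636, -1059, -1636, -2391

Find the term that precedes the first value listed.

D1: -187, -293, -423, -577, -755
D2: -106, -130, -154, -178
D3: -24, -24, -24
The third differences are constant at -24.
Work back: -106 + 24 = -82;  -187 + 82 = -105;  -156 + 105 = -51

-51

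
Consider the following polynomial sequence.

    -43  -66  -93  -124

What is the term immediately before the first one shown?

-24

Δ: -23, -27, -31
Δ²: -4, -4
The second differences are constant at -4.
Work back: -23 + 4 = -19;  -43 + 19 = -24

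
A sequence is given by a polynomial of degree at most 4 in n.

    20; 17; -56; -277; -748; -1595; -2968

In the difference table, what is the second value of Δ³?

-102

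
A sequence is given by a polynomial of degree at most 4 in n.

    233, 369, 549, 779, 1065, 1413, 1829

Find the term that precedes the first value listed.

First differences: 136, 180, 230, 286, 348, 416
Second differences: 44, 50, 56, 62, 68
Third differences: 6, 6, 6, 6
The third differences are constant at 6.
Work back: 44 − 6 = 38;  136 − 38 = 98;  233 − 98 = 135

135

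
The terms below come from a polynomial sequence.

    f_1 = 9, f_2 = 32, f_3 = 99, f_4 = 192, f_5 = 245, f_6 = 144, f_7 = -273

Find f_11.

-10021

Δ: 23, 67, 93, 53, -101, -417
Δ²: 44, 26, -40, -154, -316
Δ³: -18, -66, -114, -162
Δ⁴: -48, -48, -48
Fourth differences constant at -48.
-162 − 48 = -210;  -316 − 210 = -526;  -417 − 526 = -943;  -273 − 943 = -1216
-210 − 48 = -258;  -526 − 258 = -784;  -943 − 784 = -1727;  -1216 − 1727 = -2943
-258 − 48 = -306;  -784 − 306 = -1090;  -1727 − 1090 = -2817;  -2943 − 2817 = -5760
-306 − 48 = -354;  -1090 − 354 = -1444;  -2817 − 1444 = -4261;  -5760 − 4261 = -10021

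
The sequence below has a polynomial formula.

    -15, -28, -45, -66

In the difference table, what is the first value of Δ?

-13

First differences: -13, -17, -21
Second differences: -4, -4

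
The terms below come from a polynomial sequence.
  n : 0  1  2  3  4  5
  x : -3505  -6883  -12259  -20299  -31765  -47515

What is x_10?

D1: -3378 , -5376 , -8040 , -11466 , -15750
D2: -1998 , -2664 , -3426 , -4284
D3: -666 , -762 , -858
D4: -96 , -96
Fourth differences constant at -96.
-858 − 96 = -954;  -4284 − 954 = -5238;  -15750 − 5238 = -20988;  -47515 − 20988 = -68503
-954 − 96 = -1050;  -5238 − 1050 = -6288;  -20988 − 6288 = -27276;  -68503 − 27276 = -95779
-1050 − 96 = -1146;  -6288 − 1146 = -7434;  -27276 − 7434 = -34710;  -95779 − 34710 = -130489
-1146 − 96 = -1242;  -7434 − 1242 = -8676;  -34710 − 8676 = -43386;  -130489 − 43386 = -173875
-1242 − 96 = -1338;  -8676 − 1338 = -10014;  -43386 − 10014 = -53400;  -173875 − 53400 = -227275

-227275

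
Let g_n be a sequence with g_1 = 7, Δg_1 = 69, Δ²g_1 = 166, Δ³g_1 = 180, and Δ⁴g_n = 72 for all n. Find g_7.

Build the table forward from the leading diagonal:
Fourth differences: 72, 72, 72, 72, 72, 72, 72
Third differences: 180, 252, 324, 396, 468, 540, 612
Second differences: 166, 346, 598, 922, 1318, 1786, 2326
First differences: 69, 235, 581, 1179, 2101, 3419, 5205
g: 7, 76, 311, 892, 2071, 4172, 7591

7591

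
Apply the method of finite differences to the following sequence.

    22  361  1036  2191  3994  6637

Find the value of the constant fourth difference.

24

First differences: 339, 675, 1155, 1803, 2643
Second differences: 336, 480, 648, 840
Third differences: 144, 168, 192
Fourth differences: 24, 24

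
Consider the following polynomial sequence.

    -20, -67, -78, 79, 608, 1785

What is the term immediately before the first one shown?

D1: -47, -11, 157, 529, 1177
D2: 36, 168, 372, 648
D3: 132, 204, 276
D4: 72, 72
The fourth differences are constant at 72.
Work back: 132 − 72 = 60;  36 − 60 = -24;  -47 + 24 = -23;  -20 + 23 = 3

3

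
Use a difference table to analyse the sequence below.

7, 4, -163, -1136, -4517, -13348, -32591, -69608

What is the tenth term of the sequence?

First differences: -3, -167, -973, -3381, -8831, -19243, -37017
Second differences: -164, -806, -2408, -5450, -10412, -17774
Third differences: -642, -1602, -3042, -4962, -7362
Fourth differences: -960, -1440, -1920, -2400
Fifth differences: -480, -480, -480
Fifth differences constant at -480.
-2400 − 480 = -2880;  -7362 − 2880 = -10242;  -17774 − 10242 = -28016;  -37017 − 28016 = -65033;  -69608 − 65033 = -134641
-2880 − 480 = -3360;  -10242 − 3360 = -13602;  -28016 − 13602 = -41618;  -65033 − 41618 = -106651;  -134641 − 106651 = -241292

-241292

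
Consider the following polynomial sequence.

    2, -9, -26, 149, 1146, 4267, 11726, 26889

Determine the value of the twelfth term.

285661

First differences: -11 , -17 , 175 , 997 , 3121 , 7459 , 15163
Second differences: -6 , 192 , 822 , 2124 , 4338 , 7704
Third differences: 198 , 630 , 1302 , 2214 , 3366
Fourth differences: 432 , 672 , 912 , 1152
Fifth differences: 240 , 240 , 240
Fifth differences constant at 240.
1152 + 240 = 1392;  3366 + 1392 = 4758;  7704 + 4758 = 12462;  15163 + 12462 = 27625;  26889 + 27625 = 54514
1392 + 240 = 1632;  4758 + 1632 = 6390;  12462 + 6390 = 18852;  27625 + 18852 = 46477;  54514 + 46477 = 100991
1632 + 240 = 1872;  6390 + 1872 = 8262;  18852 + 8262 = 27114;  46477 + 27114 = 73591;  100991 + 73591 = 174582
1872 + 240 = 2112;  8262 + 2112 = 10374;  27114 + 10374 = 37488;  73591 + 37488 = 111079;  174582 + 111079 = 285661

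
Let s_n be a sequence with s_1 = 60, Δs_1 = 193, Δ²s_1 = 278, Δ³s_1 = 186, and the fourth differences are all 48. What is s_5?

Build the table forward from the leading diagonal:
Fourth differences: 48  48  48  48  48
Third differences: 186  234  282  330  378
Second differences: 278  464  698  980  1310
First differences: 193  471  935  1633  2613
s: 60  253  724  1659  3292

3292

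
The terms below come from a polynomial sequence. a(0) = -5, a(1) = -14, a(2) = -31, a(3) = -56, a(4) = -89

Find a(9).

-374

Δ: -9  -17  -25  -33
Δ²: -8  -8  -8
Constant second difference = -8, so extend:
-33 − 8 = -41;  -89 − 41 = -130
-41 − 8 = -49;  -130 − 49 = -179
-49 − 8 = -57;  -179 − 57 = -236
-57 − 8 = -65;  -236 − 65 = -301
-65 − 8 = -73;  -301 − 73 = -374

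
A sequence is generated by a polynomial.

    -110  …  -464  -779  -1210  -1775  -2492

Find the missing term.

-247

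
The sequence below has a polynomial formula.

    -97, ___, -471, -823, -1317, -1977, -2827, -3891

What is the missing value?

Using the last 6 terms:
-352  -494  -660  -850  -1064
-142  -166  -190  -214
-24  -24  -24
Constant third difference = -24.
Extend backward: -142 + 24 = -118;  -352 + 118 = -234;  -471 + 234 = -237

-237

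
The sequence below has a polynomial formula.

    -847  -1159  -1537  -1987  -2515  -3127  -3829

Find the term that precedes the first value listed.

-595

D1: -312, -378, -450, -528, -612, -702
D2: -66, -72, -78, -84, -90
D3: -6, -6, -6, -6
The third differences are constant at -6.
Work back: -66 + 6 = -60;  -312 + 60 = -252;  -847 + 252 = -595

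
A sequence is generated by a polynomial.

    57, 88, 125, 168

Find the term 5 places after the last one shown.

473

Δ: 31 , 37 , 43
Δ²: 6 , 6
The second differences are constant (6).
43 + 6 = 49;  168 + 49 = 217
49 + 6 = 55;  217 + 55 = 272
55 + 6 = 61;  272 + 61 = 333
61 + 6 = 67;  333 + 67 = 400
67 + 6 = 73;  400 + 73 = 473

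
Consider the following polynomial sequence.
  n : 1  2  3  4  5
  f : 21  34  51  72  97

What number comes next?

126

D1: 13  17  21  25
D2: 4  4  4
Second differences constant at 4.
25 + 4 = 29;  97 + 29 = 126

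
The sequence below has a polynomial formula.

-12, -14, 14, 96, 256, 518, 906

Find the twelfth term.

D1: -2, 28, 82, 160, 262, 388
D2: 30, 54, 78, 102, 126
D3: 24, 24, 24, 24
Constant third difference = 24, so extend:
126 + 24 = 150;  388 + 150 = 538;  906 + 538 = 1444
150 + 24 = 174;  538 + 174 = 712;  1444 + 712 = 2156
174 + 24 = 198;  712 + 198 = 910;  2156 + 910 = 3066
198 + 24 = 222;  910 + 222 = 1132;  3066 + 1132 = 4198
222 + 24 = 246;  1132 + 246 = 1378;  4198 + 1378 = 5576

5576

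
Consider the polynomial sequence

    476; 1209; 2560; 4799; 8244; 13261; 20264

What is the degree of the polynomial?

D1: 733, 1351, 2239, 3445, 5017, 7003
D2: 618, 888, 1206, 1572, 1986
D3: 270, 318, 366, 414
D4: 48, 48, 48
The fourth differences are constant, so the polynomial has degree 4.

4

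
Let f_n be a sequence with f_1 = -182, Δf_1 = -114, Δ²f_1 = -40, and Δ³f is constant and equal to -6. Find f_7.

Build the table forward from the leading diagonal:
D3: -6, -6, -6, -6, -6, -6, -6
D2: -40, -46, -52, -58, -64, -70, -76
D1: -114, -154, -200, -252, -310, -374, -444
f: -182, -296, -450, -650, -902, -1212, -1586

-1586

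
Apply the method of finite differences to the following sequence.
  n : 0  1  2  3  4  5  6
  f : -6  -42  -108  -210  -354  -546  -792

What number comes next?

-1098

Δ: -36  -66  -102  -144  -192  -246
Δ²: -30  -36  -42  -48  -54
Δ³: -6  -6  -6  -6
Constant third difference = -6, so extend:
-54 − 6 = -60;  -246 − 60 = -306;  -792 − 306 = -1098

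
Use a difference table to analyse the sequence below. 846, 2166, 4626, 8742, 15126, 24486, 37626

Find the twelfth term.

Δ: 1320, 2460, 4116, 6384, 9360, 13140
Δ²: 1140, 1656, 2268, 2976, 3780
Δ³: 516, 612, 708, 804
Δ⁴: 96, 96, 96
The fourth differences are constant (96).
804 + 96 = 900;  3780 + 900 = 4680;  13140 + 4680 = 17820;  37626 + 17820 = 55446
900 + 96 = 996;  4680 + 996 = 5676;  17820 + 5676 = 23496;  55446 + 23496 = 78942
996 + 96 = 1092;  5676 + 1092 = 6768;  23496 + 6768 = 30264;  78942 + 30264 = 109206
1092 + 96 = 1188;  6768 + 1188 = 7956;  30264 + 7956 = 38220;  109206 + 38220 = 147426
1188 + 96 = 1284;  7956 + 1284 = 9240;  38220 + 9240 = 47460;  147426 + 47460 = 194886

194886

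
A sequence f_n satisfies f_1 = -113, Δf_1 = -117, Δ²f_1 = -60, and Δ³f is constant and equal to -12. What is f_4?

Build the table forward from the leading diagonal:
D3: -12  -12  -12  -12
D2: -60  -72  -84  -96
D1: -117  -177  -249  -333
f: -113  -230  -407  -656

-656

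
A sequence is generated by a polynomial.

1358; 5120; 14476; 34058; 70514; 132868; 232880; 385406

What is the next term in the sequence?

First differences: 3762, 9356, 19582, 36456, 62354, 100012, 152526
Second differences: 5594, 10226, 16874, 25898, 37658, 52514
Third differences: 4632, 6648, 9024, 11760, 14856
Fourth differences: 2016, 2376, 2736, 3096
Fifth differences: 360, 360, 360
Fifth differences constant at 360.
3096 + 360 = 3456;  14856 + 3456 = 18312;  52514 + 18312 = 70826;  152526 + 70826 = 223352;  385406 + 223352 = 608758

608758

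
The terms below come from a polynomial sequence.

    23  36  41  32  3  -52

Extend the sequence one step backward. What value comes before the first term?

D1: 13  5  -9  -29  -55
D2: -8  -14  -20  -26
D3: -6  -6  -6
The third differences are constant at -6.
Work back: -8 + 6 = -2;  13 + 2 = 15;  23 − 15 = 8

8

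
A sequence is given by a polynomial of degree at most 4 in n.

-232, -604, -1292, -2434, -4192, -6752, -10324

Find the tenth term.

-29572

Δ: -372, -688, -1142, -1758, -2560, -3572
Δ²: -316, -454, -616, -802, -1012
Δ³: -138, -162, -186, -210
Δ⁴: -24, -24, -24
Constant fourth difference = -24, so extend:
-210 − 24 = -234;  -1012 − 234 = -1246;  -3572 − 1246 = -4818;  -10324 − 4818 = -15142
-234 − 24 = -258;  -1246 − 258 = -1504;  -4818 − 1504 = -6322;  -15142 − 6322 = -21464
-258 − 24 = -282;  -1504 − 282 = -1786;  -6322 − 1786 = -8108;  -21464 − 8108 = -29572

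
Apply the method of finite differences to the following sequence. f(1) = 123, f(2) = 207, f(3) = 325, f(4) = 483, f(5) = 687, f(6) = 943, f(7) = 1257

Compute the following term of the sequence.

1635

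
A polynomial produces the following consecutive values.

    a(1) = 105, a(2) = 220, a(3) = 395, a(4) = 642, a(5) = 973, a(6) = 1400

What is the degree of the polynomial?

3

Δ: 115, 175, 247, 331, 427
Δ²: 60, 72, 84, 96
Δ³: 12, 12, 12
The third differences are constant, so the polynomial has degree 3.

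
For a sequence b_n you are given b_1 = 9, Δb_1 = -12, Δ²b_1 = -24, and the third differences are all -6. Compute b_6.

Build the table forward from the leading diagonal:
Δ³: -6, -6, -6, -6, -6, -6
Δ²: -24, -30, -36, -42, -48, -54
Δ: -12, -36, -66, -102, -144, -192
b: 9, -3, -39, -105, -207, -351

-351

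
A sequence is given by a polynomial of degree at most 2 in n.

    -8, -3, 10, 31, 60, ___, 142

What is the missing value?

97

Using the first 5 terms:
First differences: 5  13  21  29
Second differences: 8  8  8
Constant second difference = 8.
Extend forward: 29 + 8 = 37;  60 + 37 = 97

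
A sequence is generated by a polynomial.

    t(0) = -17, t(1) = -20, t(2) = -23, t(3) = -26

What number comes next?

-29

Δ: -3, -3, -3
First differences constant at -3.
-26 − 3 = -29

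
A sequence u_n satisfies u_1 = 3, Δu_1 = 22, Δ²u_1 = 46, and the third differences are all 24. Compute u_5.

463

Build the table forward from the leading diagonal:
Third differences: 24, 24, 24, 24, 24
Second differences: 46, 70, 94, 118, 142
First differences: 22, 68, 138, 232, 350
u: 3, 25, 93, 231, 463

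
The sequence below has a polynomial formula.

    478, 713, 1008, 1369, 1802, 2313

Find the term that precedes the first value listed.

297

Δ: 235  295  361  433  511
Δ²: 60  66  72  78
Δ³: 6  6  6
The third differences are constant at 6.
Work back: 60 − 6 = 54;  235 − 54 = 181;  478 − 181 = 297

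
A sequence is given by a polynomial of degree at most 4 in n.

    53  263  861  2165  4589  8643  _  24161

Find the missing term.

14933

Using the first 6 terms:
D1: 210  598  1304  2424  4054
D2: 388  706  1120  1630
D3: 318  414  510
D4: 96  96
Constant fourth difference = 96.
Extend forward: 510 + 96 = 606;  1630 + 606 = 2236;  4054 + 2236 = 6290;  8643 + 6290 = 14933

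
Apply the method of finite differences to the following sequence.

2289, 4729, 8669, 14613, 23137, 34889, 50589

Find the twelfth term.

Δ: 2440, 3940, 5944, 8524, 11752, 15700
Δ²: 1500, 2004, 2580, 3228, 3948
Δ³: 504, 576, 648, 720
Δ⁴: 72, 72, 72
The fourth differences are constant (72).
720 + 72 = 792;  3948 + 792 = 4740;  15700 + 4740 = 20440;  50589 + 20440 = 71029
792 + 72 = 864;  4740 + 864 = 5604;  20440 + 5604 = 26044;  71029 + 26044 = 97073
864 + 72 = 936;  5604 + 936 = 6540;  26044 + 6540 = 32584;  97073 + 32584 = 129657
936 + 72 = 1008;  6540 + 1008 = 7548;  32584 + 7548 = 40132;  129657 + 40132 = 169789
1008 + 72 = 1080;  7548 + 1080 = 8628;  40132 + 8628 = 48760;  169789 + 48760 = 218549

218549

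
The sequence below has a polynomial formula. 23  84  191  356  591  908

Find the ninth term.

First differences: 61  107  165  235  317
Second differences: 46  58  70  82
Third differences: 12  12  12
Constant third difference = 12, so extend:
82 + 12 = 94;  317 + 94 = 411;  908 + 411 = 1319
94 + 12 = 106;  411 + 106 = 517;  1319 + 517 = 1836
106 + 12 = 118;  517 + 118 = 635;  1836 + 635 = 2471

2471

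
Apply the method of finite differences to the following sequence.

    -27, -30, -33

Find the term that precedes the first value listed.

-24

D1: -3, -3
The first differences are constant at -3.
Work back: -27 + 3 = -24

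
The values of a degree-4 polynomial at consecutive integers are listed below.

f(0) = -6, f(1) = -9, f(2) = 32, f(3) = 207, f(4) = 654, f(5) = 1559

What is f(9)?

Δ: -3 , 41 , 175 , 447 , 905
Δ²: 44 , 134 , 272 , 458
Δ³: 90 , 138 , 186
Δ⁴: 48 , 48
The fourth differences are constant (48).
186 + 48 = 234;  458 + 234 = 692;  905 + 692 = 1597;  1559 + 1597 = 3156
234 + 48 = 282;  692 + 282 = 974;  1597 + 974 = 2571;  3156 + 2571 = 5727
282 + 48 = 330;  974 + 330 = 1304;  2571 + 1304 = 3875;  5727 + 3875 = 9602
330 + 48 = 378;  1304 + 378 = 1682;  3875 + 1682 = 5557;  9602 + 5557 = 15159

15159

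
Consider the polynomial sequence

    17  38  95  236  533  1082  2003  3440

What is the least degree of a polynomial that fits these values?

Δ: 21, 57, 141, 297, 549, 921, 1437
Δ²: 36, 84, 156, 252, 372, 516
Δ³: 48, 72, 96, 120, 144
Δ⁴: 24, 24, 24, 24
The fourth differences are constant, so the polynomial has degree 4.

4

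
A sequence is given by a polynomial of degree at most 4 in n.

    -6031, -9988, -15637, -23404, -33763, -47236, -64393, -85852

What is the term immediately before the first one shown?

-3388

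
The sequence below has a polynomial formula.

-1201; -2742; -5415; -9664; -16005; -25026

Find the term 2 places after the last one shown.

First differences: -1541 , -2673 , -4249 , -6341 , -9021
Second differences: -1132 , -1576 , -2092 , -2680
Third differences: -444 , -516 , -588
Fourth differences: -72 , -72
The fourth differences are constant (-72).
-588 − 72 = -660;  -2680 − 660 = -3340;  -9021 − 3340 = -12361;  -25026 − 12361 = -37387
-660 − 72 = -732;  -3340 − 732 = -4072;  -12361 − 4072 = -16433;  -37387 − 16433 = -53820

-53820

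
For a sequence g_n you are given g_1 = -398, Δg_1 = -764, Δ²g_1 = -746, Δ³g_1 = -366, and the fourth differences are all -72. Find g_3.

-2672

Build the table forward from the leading diagonal:
D4: -72, -72, -72
D3: -366, -438, -510
D2: -746, -1112, -1550
D1: -764, -1510, -2622
g: -398, -1162, -2672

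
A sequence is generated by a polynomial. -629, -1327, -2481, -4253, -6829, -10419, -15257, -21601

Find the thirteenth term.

D1: -698, -1154, -1772, -2576, -3590, -4838, -6344
D2: -456, -618, -804, -1014, -1248, -1506
D3: -162, -186, -210, -234, -258
D4: -24, -24, -24, -24
Constant fourth difference = -24, so extend:
-258 − 24 = -282;  -1506 − 282 = -1788;  -6344 − 1788 = -8132;  -21601 − 8132 = -29733
-282 − 24 = -306;  -1788 − 306 = -2094;  -8132 − 2094 = -10226;  -29733 − 10226 = -39959
-306 − 24 = -330;  -2094 − 330 = -2424;  -10226 − 2424 = -12650;  -39959 − 12650 = -52609
-330 − 24 = -354;  -2424 − 354 = -2778;  -12650 − 2778 = -15428;  -52609 − 15428 = -68037
-354 − 24 = -378;  -2778 − 378 = -3156;  -15428 − 3156 = -18584;  -68037 − 18584 = -86621

-86621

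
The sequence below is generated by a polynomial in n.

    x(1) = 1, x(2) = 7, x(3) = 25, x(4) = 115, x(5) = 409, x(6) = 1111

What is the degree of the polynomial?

4

6, 18, 90, 294, 702
12, 72, 204, 408
60, 132, 204
72, 72
The fourth differences are constant, so the polynomial has degree 4.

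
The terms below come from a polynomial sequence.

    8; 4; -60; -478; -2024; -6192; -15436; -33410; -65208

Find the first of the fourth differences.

-480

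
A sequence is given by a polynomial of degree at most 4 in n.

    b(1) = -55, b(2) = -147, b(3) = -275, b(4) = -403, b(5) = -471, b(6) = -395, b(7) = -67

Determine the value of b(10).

D1: -92, -128, -128, -68, 76, 328
D2: -36, 0, 60, 144, 252
D3: 36, 60, 84, 108
D4: 24, 24, 24
Constant fourth difference = 24, so extend:
108 + 24 = 132;  252 + 132 = 384;  328 + 384 = 712;  -67 + 712 = 645
132 + 24 = 156;  384 + 156 = 540;  712 + 540 = 1252;  645 + 1252 = 1897
156 + 24 = 180;  540 + 180 = 720;  1252 + 720 = 1972;  1897 + 1972 = 3869

3869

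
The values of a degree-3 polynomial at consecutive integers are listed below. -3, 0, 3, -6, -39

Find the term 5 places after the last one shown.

D1: 3  3  -9  -33
D2: 0  -12  -24
D3: -12  -12
The third differences are constant (-12).
-24 − 12 = -36;  -33 − 36 = -69;  -39 − 69 = -108
-36 − 12 = -48;  -69 − 48 = -117;  -108 − 117 = -225
-48 − 12 = -60;  -117 − 60 = -177;  -225 − 177 = -402
-60 − 12 = -72;  -177 − 72 = -249;  -402 − 249 = -651
-72 − 12 = -84;  -249 − 84 = -333;  -651 − 333 = -984

-984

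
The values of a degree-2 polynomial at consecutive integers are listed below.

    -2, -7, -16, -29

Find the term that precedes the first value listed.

-1

-5  -9  -13
-4  -4
The second differences are constant at -4.
Work back: -5 + 4 = -1;  -2 + 1 = -1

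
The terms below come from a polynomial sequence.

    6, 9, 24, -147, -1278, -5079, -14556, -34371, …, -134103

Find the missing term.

Using the first 8 terms:
Δ: 3  15  -171  -1131  -3801  -9477  -19815
Δ²: 12  -186  -960  -2670  -5676  -10338
Δ³: -198  -774  -1710  -3006  -4662
Δ⁴: -576  -936  -1296  -1656
Δ⁵: -360  -360  -360
Constant fifth difference = -360.
Extend forward: -1656 − 360 = -2016;  -4662 − 2016 = -6678;  -10338 − 6678 = -17016;  -19815 − 17016 = -36831;  -34371 − 36831 = -71202

-71202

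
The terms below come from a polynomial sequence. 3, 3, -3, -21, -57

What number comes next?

-117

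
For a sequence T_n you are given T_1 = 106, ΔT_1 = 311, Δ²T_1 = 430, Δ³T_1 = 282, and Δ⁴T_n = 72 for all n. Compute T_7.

15142

Build the table forward from the leading diagonal:
Δ⁴: 72  72  72  72  72  72  72
Δ³: 282  354  426  498  570  642  714
Δ²: 430  712  1066  1492  1990  2560  3202
Δ: 311  741  1453  2519  4011  6001  8561
T: 106  417  1158  2611  5130  9141  15142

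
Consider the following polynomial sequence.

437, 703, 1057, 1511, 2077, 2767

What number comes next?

3593

D1: 266, 354, 454, 566, 690
D2: 88, 100, 112, 124
D3: 12, 12, 12
Constant third difference = 12, so extend:
124 + 12 = 136;  690 + 136 = 826;  2767 + 826 = 3593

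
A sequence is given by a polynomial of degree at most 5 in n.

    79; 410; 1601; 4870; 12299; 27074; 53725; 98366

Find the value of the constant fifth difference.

240

Δ: 331, 1191, 3269, 7429, 14775, 26651, 44641
Δ²: 860, 2078, 4160, 7346, 11876, 17990
Δ³: 1218, 2082, 3186, 4530, 6114
Δ⁴: 864, 1104, 1344, 1584
Δ⁵: 240, 240, 240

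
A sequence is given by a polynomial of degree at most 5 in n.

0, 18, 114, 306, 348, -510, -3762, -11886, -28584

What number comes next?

Δ: 18 , 96 , 192 , 42 , -858 , -3252 , -8124 , -16698
Δ²: 78 , 96 , -150 , -900 , -2394 , -4872 , -8574
Δ³: 18 , -246 , -750 , -1494 , -2478 , -3702
Δ⁴: -264 , -504 , -744 , -984 , -1224
Δ⁵: -240 , -240 , -240 , -240
Constant fifth difference = -240, so extend:
-1224 − 240 = -1464;  -3702 − 1464 = -5166;  -8574 − 5166 = -13740;  -16698 − 13740 = -30438;  -28584 − 30438 = -59022

-59022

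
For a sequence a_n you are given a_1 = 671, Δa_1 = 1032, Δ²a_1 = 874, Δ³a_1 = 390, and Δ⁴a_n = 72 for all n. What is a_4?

6779

Build the table forward from the leading diagonal:
Δ⁴: 72  72  72  72
Δ³: 390  462  534  606
Δ²: 874  1264  1726  2260
Δ: 1032  1906  3170  4896
a: 671  1703  3609  6779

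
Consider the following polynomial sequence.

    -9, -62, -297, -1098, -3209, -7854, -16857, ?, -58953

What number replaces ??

-32762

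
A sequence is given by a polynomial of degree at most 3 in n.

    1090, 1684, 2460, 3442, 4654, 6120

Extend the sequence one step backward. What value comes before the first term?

Δ: 594  776  982  1212  1466
Δ²: 182  206  230  254
Δ³: 24  24  24
The third differences are constant at 24.
Work back: 182 − 24 = 158;  594 − 158 = 436;  1090 − 436 = 654

654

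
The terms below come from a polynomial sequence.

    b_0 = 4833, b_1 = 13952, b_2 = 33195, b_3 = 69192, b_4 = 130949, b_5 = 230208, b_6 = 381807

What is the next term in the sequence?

604040

Δ: 9119, 19243, 35997, 61757, 99259, 151599
Δ²: 10124, 16754, 25760, 37502, 52340
Δ³: 6630, 9006, 11742, 14838
Δ⁴: 2376, 2736, 3096
Δ⁵: 360, 360
Fifth differences constant at 360.
3096 + 360 = 3456;  14838 + 3456 = 18294;  52340 + 18294 = 70634;  151599 + 70634 = 222233;  381807 + 222233 = 604040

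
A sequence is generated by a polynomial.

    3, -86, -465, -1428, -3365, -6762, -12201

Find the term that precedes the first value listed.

Δ: -89  -379  -963  -1937  -3397  -5439
Δ²: -290  -584  -974  -1460  -2042
Δ³: -294  -390  -486  -582
Δ⁴: -96  -96  -96
The fourth differences are constant at -96.
Work back: -294 + 96 = -198;  -290 + 198 = -92;  -89 + 92 = 3;  3 − 3 = 0

0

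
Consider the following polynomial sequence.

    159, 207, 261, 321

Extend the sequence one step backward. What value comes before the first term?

117

Δ: 48  54  60
Δ²: 6  6
The second differences are constant at 6.
Work back: 48 − 6 = 42;  159 − 42 = 117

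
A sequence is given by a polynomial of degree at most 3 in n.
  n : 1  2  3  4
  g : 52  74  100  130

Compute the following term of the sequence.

164

Δ: 22, 26, 30
Δ²: 4, 4
The second differences are constant (4).
30 + 4 = 34;  130 + 34 = 164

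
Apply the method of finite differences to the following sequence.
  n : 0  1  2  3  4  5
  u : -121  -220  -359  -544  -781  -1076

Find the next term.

D1: -99  -139  -185  -237  -295
D2: -40  -46  -52  -58
D3: -6  -6  -6
Constant third difference = -6, so extend:
-58 − 6 = -64;  -295 − 64 = -359;  -1076 − 359 = -1435

-1435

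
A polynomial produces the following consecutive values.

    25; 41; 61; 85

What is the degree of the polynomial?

2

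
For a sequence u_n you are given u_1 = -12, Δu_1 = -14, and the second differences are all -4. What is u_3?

-44

Build the table forward from the leading diagonal:
Second differences: -4, -4, -4
First differences: -14, -18, -22
u: -12, -26, -44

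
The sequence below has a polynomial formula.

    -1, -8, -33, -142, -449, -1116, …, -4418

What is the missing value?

Using the first 6 terms:
-7  -25  -109  -307  -667
-18  -84  -198  -360
-66  -114  -162
-48  -48
Constant fourth difference = -48.
Extend forward: -162 − 48 = -210;  -360 − 210 = -570;  -667 − 570 = -1237;  -1116 − 1237 = -2353

-2353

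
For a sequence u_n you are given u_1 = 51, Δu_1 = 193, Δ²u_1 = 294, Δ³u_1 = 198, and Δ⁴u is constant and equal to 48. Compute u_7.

10299

Build the table forward from the leading diagonal:
Fourth differences: 48  48  48  48  48  48  48
Third differences: 198  246  294  342  390  438  486
Second differences: 294  492  738  1032  1374  1764  2202
First differences: 193  487  979  1717  2749  4123  5887
u: 51  244  731  1710  3427  6176  10299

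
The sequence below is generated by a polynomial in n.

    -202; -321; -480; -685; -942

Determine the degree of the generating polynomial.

3

D1: -119, -159, -205, -257
D2: -40, -46, -52
D3: -6, -6
The third differences are constant, so the polynomial has degree 3.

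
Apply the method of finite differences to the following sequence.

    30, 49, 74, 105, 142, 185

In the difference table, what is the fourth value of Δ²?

6

D1: 19, 25, 31, 37, 43
D2: 6, 6, 6, 6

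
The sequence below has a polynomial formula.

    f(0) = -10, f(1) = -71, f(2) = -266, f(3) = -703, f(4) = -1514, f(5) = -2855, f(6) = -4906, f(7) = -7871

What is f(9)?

-61 , -195 , -437 , -811 , -1341 , -2051 , -2965
-134 , -242 , -374 , -530 , -710 , -914
-108 , -132 , -156 , -180 , -204
-24 , -24 , -24 , -24
Fourth differences constant at -24.
-204 − 24 = -228;  -914 − 228 = -1142;  -2965 − 1142 = -4107;  -7871 − 4107 = -11978
-228 − 24 = -252;  -1142 − 252 = -1394;  -4107 − 1394 = -5501;  -11978 − 5501 = -17479

-17479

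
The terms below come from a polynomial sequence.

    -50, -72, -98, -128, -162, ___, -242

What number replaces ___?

Using the first 5 terms:
First differences: -22  -26  -30  -34
Second differences: -4  -4  -4
Constant second difference = -4.
Extend forward: -34 − 4 = -38;  -162 − 38 = -200

-200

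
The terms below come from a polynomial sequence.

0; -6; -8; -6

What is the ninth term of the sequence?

64

D1: -6, -2, 2
D2: 4, 4
The second differences are constant (4).
2 + 4 = 6;  -6 + 6 = 0
6 + 4 = 10;  0 + 10 = 10
10 + 4 = 14;  10 + 14 = 24
14 + 4 = 18;  24 + 18 = 42
18 + 4 = 22;  42 + 22 = 64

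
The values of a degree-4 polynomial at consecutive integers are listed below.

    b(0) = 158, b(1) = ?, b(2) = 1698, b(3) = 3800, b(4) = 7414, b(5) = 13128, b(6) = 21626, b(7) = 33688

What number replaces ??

Using the last 6 terms:
2102, 3614, 5714, 8498, 12062
1512, 2100, 2784, 3564
588, 684, 780
96, 96
Constant fourth difference = 96.
Extend backward: 588 − 96 = 492;  1512 − 492 = 1020;  2102 − 1020 = 1082;  1698 − 1082 = 616

616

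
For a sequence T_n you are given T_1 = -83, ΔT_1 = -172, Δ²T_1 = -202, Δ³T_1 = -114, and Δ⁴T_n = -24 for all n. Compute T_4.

-1319

Build the table forward from the leading diagonal:
Fourth differences: -24, -24, -24, -24
Third differences: -114, -138, -162, -186
Second differences: -202, -316, -454, -616
First differences: -172, -374, -690, -1144
T: -83, -255, -629, -1319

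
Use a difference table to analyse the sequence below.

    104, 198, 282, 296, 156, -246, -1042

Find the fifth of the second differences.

First differences: 94, 84, 14, -140, -402, -796
Second differences: -10, -70, -154, -262, -394
Third differences: -60, -84, -108, -132
Fourth differences: -24, -24, -24

-394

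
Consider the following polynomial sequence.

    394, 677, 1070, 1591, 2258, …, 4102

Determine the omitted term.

3089

Using the first 5 terms:
283  393  521  667
110  128  146
18  18
Constant third difference = 18.
Extend forward: 146 + 18 = 164;  667 + 164 = 831;  2258 + 831 = 3089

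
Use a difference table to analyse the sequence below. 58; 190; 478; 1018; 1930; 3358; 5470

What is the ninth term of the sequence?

Δ: 132, 288, 540, 912, 1428, 2112
Δ²: 156, 252, 372, 516, 684
Δ³: 96, 120, 144, 168
Δ⁴: 24, 24, 24
Fourth differences constant at 24.
168 + 24 = 192;  684 + 192 = 876;  2112 + 876 = 2988;  5470 + 2988 = 8458
192 + 24 = 216;  876 + 216 = 1092;  2988 + 1092 = 4080;  8458 + 4080 = 12538

12538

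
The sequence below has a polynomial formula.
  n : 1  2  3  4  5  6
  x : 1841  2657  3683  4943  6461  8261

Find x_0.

1211

816, 1026, 1260, 1518, 1800
210, 234, 258, 282
24, 24, 24
The third differences are constant at 24.
Work back: 210 − 24 = 186;  816 − 186 = 630;  1841 − 630 = 1211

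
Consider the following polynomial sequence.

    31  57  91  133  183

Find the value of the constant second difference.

8

Δ: 26, 34, 42, 50
Δ²: 8, 8, 8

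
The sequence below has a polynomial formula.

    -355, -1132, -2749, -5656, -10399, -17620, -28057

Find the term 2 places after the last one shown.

-62011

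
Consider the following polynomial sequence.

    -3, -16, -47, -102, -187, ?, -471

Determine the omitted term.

-308

Using the first 5 terms:
D1: -13, -31, -55, -85
D2: -18, -24, -30
D3: -6, -6
Constant third difference = -6.
Extend forward: -30 − 6 = -36;  -85 − 36 = -121;  -187 − 121 = -308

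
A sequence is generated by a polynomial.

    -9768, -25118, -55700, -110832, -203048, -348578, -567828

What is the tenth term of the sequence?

-1944678

Δ: -15350  -30582  -55132  -92216  -145530  -219250
Δ²: -15232  -24550  -37084  -53314  -73720
Δ³: -9318  -12534  -16230  -20406
Δ⁴: -3216  -3696  -4176
Δ⁵: -480  -480
Constant fifth difference = -480, so extend:
-4176 − 480 = -4656;  -20406 − 4656 = -25062;  -73720 − 25062 = -98782;  -219250 − 98782 = -318032;  -567828 − 318032 = -885860
-4656 − 480 = -5136;  -25062 − 5136 = -30198;  -98782 − 30198 = -128980;  -318032 − 128980 = -447012;  -885860 − 447012 = -1332872
-5136 − 480 = -5616;  -30198 − 5616 = -35814;  -128980 − 35814 = -164794;  -447012 − 164794 = -611806;  -1332872 − 611806 = -1944678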